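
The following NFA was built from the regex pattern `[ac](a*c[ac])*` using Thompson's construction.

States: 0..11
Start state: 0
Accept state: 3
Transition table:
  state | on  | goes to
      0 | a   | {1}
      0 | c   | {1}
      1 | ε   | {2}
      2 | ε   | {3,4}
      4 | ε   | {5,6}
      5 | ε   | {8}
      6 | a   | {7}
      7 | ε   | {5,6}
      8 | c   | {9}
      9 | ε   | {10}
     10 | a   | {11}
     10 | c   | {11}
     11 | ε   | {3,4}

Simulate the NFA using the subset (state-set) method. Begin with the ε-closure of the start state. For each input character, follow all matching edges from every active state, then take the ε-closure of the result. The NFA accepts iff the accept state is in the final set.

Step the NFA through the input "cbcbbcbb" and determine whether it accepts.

Answer: REJECT

Derivation:
S₀ = ε-closure({0}) = {0}
'c' @ 1: {1,2,3,4,5,6,8}  ✓accept
'b' @ 2: {}  — dead — no transitions
rest 'cbbcbb' ignored (set empty)
after full input: {}  (accept=3 not in)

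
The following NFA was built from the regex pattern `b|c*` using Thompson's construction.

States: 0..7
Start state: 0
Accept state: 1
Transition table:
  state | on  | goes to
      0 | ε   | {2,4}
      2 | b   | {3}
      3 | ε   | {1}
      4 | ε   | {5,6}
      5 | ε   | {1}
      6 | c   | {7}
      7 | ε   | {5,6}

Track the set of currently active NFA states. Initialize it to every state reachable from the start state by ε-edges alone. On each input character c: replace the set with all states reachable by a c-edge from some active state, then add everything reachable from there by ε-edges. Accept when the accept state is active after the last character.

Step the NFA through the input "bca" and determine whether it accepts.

S₀ = ε-closure({0}) = {0,1,2,4,5,6}
'b' @ 1: {1,3}  (accept∈set)
'c' @ 2: {}  — no active states
rest 'a' ignored (set empty)
after full input: {}  (accept=1 not in)

Answer: REJECT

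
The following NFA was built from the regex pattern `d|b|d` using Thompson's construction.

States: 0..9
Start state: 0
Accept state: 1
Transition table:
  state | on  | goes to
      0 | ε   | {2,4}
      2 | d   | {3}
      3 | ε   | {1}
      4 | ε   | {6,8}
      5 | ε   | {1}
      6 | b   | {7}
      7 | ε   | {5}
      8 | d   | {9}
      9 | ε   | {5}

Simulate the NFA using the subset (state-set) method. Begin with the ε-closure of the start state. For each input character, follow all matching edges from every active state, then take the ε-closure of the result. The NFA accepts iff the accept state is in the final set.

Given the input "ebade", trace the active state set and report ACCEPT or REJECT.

Answer: REJECT

Steps:
start: ε-closure({0}) = {0,2,4,6,8}
'e' @ 1: {}  — dead — no transitions
rest 'bade' ignored (set empty)
after full input: {}  (accept=1 not in)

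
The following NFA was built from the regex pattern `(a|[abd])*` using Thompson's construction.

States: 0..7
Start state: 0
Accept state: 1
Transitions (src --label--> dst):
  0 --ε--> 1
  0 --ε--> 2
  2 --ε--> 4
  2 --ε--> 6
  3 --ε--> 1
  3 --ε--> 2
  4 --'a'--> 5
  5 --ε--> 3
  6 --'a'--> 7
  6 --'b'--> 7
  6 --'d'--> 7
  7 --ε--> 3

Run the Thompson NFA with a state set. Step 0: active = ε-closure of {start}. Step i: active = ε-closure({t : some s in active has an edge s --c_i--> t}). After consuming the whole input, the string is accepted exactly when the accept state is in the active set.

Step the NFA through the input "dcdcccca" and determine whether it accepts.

start: ε-closure({0}) = {0,1,2,4,6}
'd' @ 1: {1,2,3,4,6,7}  (accept∈set)
'c' @ 2: {}  — no active states
rest 'dcccca' ignored (set empty)
end set {} — state 1 not in

Answer: REJECT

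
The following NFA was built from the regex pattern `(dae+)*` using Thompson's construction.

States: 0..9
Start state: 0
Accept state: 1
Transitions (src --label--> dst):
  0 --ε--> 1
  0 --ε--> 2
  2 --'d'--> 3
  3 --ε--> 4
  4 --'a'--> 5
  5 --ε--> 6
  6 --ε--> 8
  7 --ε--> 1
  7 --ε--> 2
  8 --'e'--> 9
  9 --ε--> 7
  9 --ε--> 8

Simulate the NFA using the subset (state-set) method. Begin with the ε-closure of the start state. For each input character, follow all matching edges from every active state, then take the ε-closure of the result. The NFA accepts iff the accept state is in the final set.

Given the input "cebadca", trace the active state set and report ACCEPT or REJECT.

Answer: REJECT

Steps:
S₀ = ε-closure({0}) = {0,1,2}
'c' @ 1: {}  — no active states
rest 'ebadca' ignored (set empty)
after full input: {}  (accept=1 not in)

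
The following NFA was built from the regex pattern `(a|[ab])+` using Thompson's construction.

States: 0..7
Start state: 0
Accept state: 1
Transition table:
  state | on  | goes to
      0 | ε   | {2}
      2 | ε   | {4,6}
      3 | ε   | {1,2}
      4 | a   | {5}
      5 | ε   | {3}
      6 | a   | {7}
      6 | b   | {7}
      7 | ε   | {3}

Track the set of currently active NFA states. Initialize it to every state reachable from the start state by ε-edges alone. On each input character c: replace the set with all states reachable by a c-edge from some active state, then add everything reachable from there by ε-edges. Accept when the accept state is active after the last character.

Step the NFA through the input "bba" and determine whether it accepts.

Answer: ACCEPT

Trace:
S₀ = ε-closure({0}) = {0,2,4,6}
'b' @ 1: {1,2,3,4,6,7}  [accepting]
'b' @ 2: {1,2,3,4,6,7}  [accepting]
'a' @ 3: {1,2,3,4,5,6,7}  [accepting]
after full input: {1,2,3,4,5,6,7}  (accept=1 in)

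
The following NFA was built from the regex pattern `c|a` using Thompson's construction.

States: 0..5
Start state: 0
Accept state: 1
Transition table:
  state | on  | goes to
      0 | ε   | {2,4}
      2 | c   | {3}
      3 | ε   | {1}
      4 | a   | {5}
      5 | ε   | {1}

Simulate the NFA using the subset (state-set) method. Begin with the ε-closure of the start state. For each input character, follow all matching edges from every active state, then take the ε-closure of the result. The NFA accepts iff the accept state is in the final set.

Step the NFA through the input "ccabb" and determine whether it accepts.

start: ε-closure({0}) = {0,2,4}
'c' @ 1: {1,3}  ✓accept
'c' @ 2: {}  — state set empty
rest 'abb' ignored (set empty)
final: {}; accept 1 not in set

Answer: REJECT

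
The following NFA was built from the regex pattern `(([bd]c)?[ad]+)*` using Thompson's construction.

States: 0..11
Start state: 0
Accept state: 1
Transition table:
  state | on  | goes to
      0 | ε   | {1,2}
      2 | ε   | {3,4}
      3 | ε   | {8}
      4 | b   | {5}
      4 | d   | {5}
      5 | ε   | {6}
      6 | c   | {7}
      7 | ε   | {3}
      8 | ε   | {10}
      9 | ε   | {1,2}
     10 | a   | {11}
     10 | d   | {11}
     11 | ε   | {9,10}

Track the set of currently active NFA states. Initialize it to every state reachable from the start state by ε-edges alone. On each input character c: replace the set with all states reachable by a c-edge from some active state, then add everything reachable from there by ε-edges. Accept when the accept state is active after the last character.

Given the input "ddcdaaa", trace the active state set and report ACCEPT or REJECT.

Answer: ACCEPT

Steps:
S₀ = ε-closure({0}) = {0,1,2,3,4,8,10}
'd' @ 1: {1,2,3,4,5,6,8,9,10,11}  [accepting]
'd' @ 2: {1,2,3,4,5,6,8,9,10,11}  [accepting]
'c' @ 3: {3,7,8,10}
'd' @ 4: {1,2,3,4,8,9,10,11}  [accepting]
'a' @ 5: {1,2,3,4,8,9,10,11}  [accepting]
'a' @ 6: {1,2,3,4,8,9,10,11}  [accepting]
'a' @ 7: {1,2,3,4,8,9,10,11}  [accepting]
final: {1,2,3,4,8,9,10,11}; accept 1 in set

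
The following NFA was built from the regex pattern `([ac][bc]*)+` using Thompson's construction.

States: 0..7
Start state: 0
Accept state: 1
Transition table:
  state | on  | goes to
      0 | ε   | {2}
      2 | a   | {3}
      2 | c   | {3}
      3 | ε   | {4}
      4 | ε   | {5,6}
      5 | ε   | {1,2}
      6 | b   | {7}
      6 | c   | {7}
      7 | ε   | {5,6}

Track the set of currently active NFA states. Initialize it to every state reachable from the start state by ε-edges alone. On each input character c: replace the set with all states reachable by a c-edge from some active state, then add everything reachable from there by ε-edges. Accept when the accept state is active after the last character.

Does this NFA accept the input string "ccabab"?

Answer: ACCEPT

Trace:
S₀ = ε-closure({0}) = {0,2}
'c' @ 1: {1,2,3,4,5,6}  ✓accept
'c' @ 2: {1,2,3,4,5,6,7}  ✓accept
'a' @ 3: {1,2,3,4,5,6}  ✓accept
'b' @ 4: {1,2,5,6,7}  ✓accept
'a' @ 5: {1,2,3,4,5,6}  ✓accept
'b' @ 6: {1,2,5,6,7}  ✓accept
final: {1,2,5,6,7}; accept 1 in set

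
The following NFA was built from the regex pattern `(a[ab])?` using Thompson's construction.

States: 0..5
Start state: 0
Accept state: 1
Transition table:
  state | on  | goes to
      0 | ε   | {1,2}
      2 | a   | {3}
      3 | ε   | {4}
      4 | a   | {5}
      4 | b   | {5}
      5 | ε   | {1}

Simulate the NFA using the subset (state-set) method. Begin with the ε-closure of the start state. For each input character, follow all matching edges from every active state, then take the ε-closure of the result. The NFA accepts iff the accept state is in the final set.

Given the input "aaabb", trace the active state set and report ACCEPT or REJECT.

S₀ = ε-closure({0}) = {0,1,2}
'a' @ 1: {3,4}
'a' @ 2: {1,5}  (accept∈set)
'a' @ 3: {}  — no active states
rest 'bb' ignored (set empty)
final: {}; accept 1 not in set

Answer: REJECT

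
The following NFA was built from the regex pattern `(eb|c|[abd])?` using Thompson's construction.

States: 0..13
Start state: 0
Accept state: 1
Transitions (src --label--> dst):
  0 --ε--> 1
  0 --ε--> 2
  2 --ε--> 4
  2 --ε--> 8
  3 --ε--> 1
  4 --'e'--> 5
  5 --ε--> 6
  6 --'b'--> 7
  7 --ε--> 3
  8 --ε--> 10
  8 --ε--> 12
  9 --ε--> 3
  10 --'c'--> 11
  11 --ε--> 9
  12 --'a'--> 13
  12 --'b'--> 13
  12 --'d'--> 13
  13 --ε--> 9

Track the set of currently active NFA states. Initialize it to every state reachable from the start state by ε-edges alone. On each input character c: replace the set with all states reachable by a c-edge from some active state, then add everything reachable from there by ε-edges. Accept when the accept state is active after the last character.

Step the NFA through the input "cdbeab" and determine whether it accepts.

S₀ = ε-closure({0}) = {0,1,2,4,8,10,12}
'c' @ 1: {1,3,9,11}  (accept∈set)
'd' @ 2: {}  — state set empty
rest 'beab' ignored (set empty)
end set {} — state 1 not in

Answer: REJECT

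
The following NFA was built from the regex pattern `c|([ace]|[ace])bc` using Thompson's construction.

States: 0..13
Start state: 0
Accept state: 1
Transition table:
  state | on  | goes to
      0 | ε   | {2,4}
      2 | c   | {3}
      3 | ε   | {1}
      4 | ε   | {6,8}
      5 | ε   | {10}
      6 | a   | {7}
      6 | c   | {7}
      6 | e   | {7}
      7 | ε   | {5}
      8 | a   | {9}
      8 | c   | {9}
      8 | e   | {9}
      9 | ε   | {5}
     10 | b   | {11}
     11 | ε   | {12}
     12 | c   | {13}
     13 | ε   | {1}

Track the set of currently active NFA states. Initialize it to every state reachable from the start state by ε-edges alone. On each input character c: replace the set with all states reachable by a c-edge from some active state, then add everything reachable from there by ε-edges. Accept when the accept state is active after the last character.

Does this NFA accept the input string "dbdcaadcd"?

S₀ = ε-closure({0}) = {0,2,4,6,8}
'd' @ 1: {}  — state set empty
rest 'bdcaadcd' ignored (set empty)
end set {} — state 1 not in

Answer: REJECT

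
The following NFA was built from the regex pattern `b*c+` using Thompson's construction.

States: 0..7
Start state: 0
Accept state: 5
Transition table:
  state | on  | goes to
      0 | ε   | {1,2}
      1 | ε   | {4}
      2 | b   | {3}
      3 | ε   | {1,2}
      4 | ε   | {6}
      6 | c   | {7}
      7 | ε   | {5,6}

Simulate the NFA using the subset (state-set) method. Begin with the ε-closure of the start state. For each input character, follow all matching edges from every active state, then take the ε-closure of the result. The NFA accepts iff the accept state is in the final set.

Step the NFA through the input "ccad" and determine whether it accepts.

S₀ = ε-closure({0}) = {0,1,2,4,6}
'c' @ 1: {5,6,7}  ✓accept
'c' @ 2: {5,6,7}  ✓accept
'a' @ 3: {}  — state set empty
rest 'd' ignored (set empty)
after full input: {}  (accept=5 not in)

Answer: REJECT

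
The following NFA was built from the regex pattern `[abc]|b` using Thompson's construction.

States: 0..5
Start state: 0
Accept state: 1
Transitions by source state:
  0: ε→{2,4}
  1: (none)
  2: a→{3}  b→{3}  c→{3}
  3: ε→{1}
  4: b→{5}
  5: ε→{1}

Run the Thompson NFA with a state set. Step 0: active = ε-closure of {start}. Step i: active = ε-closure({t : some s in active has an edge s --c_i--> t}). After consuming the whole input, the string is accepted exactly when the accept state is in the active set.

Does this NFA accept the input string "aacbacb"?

Answer: REJECT

Derivation:
initial (ε-close {0}): {0,2,4}
'a' @ 1: {1,3}  ✓accept
'a' @ 2: {}  — state set empty
rest 'cbacb' ignored (set empty)
end set {} — state 1 not in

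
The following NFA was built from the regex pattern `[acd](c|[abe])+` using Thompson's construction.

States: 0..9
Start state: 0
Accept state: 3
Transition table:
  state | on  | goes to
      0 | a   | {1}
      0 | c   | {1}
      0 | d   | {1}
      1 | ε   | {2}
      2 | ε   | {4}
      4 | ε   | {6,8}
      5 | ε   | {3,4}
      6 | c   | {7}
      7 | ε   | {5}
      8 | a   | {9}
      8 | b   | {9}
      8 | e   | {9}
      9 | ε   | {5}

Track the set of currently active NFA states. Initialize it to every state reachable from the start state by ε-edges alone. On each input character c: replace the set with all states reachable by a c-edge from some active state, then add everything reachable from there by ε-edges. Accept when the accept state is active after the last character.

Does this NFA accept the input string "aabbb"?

Answer: ACCEPT

Derivation:
S₀ = ε-closure({0}) = {0}
'a' @ 1: {1,2,4,6,8}
'a' @ 2: {3,4,5,6,8,9}  (accept∈set)
'b' @ 3: {3,4,5,6,8,9}  (accept∈set)
'b' @ 4: {3,4,5,6,8,9}  (accept∈set)
'b' @ 5: {3,4,5,6,8,9}  (accept∈set)
end set {3,4,5,6,8,9} — state 3 in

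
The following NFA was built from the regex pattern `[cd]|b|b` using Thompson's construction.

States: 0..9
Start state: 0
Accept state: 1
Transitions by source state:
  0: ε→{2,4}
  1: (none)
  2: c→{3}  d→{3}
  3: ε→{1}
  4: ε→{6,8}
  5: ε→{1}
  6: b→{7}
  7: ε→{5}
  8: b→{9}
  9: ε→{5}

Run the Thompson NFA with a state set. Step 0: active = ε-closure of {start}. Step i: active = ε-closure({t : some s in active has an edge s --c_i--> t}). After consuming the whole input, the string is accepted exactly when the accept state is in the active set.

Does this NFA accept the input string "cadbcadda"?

Answer: REJECT

Trace:
initial (ε-close {0}): {0,2,4,6,8}
'c' @ 1: {1,3}  ✓accept
'a' @ 2: {}  — state set empty
rest 'dbcadda' ignored (set empty)
final: {}; accept 1 not in set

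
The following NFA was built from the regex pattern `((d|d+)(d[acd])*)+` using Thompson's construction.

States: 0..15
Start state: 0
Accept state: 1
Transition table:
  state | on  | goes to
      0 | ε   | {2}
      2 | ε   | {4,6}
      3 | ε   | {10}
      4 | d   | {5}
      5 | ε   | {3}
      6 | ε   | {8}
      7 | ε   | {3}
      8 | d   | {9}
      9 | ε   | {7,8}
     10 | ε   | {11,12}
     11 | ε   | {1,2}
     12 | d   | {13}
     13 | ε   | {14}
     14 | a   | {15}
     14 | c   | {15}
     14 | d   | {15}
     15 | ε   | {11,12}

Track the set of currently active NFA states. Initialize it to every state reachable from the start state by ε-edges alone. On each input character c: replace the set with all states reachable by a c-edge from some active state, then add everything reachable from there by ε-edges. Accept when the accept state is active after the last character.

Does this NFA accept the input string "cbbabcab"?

Answer: REJECT

Trace:
initial (ε-close {0}): {0,2,4,6,8}
'c' @ 1: {}  — no active states
rest 'bbabcab' ignored (set empty)
final: {}; accept 1 not in set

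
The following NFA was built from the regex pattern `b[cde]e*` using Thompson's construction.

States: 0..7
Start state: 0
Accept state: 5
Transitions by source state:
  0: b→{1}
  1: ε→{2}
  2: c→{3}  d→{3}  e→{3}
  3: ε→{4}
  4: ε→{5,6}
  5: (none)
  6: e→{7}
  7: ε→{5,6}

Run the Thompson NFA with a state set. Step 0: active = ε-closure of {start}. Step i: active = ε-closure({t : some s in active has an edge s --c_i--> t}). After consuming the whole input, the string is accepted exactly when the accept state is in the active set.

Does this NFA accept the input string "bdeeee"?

S₀ = ε-closure({0}) = {0}
'b' @ 1: {1,2}
'd' @ 2: {3,4,5,6}  [accepting]
'e' @ 3: {5,6,7}  [accepting]
'e' @ 4: {5,6,7}  [accepting]
'e' @ 5: {5,6,7}  [accepting]
'e' @ 6: {5,6,7}  [accepting]
after full input: {5,6,7}  (accept=5 in)

Answer: ACCEPT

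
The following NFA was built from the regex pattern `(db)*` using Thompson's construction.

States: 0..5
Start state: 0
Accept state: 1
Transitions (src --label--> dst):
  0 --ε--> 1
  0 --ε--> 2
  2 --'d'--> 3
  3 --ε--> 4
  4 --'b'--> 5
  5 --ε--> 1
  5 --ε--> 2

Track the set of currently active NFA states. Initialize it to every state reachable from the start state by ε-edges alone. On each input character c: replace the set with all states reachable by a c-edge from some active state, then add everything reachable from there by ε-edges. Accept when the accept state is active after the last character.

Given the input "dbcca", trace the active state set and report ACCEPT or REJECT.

Answer: REJECT

Derivation:
initial (ε-close {0}): {0,1,2}
'd' @ 1: {3,4}
'b' @ 2: {1,2,5}  (accept∈set)
'c' @ 3: {}  — dead — no transitions
rest 'ca' ignored (set empty)
after full input: {}  (accept=1 not in)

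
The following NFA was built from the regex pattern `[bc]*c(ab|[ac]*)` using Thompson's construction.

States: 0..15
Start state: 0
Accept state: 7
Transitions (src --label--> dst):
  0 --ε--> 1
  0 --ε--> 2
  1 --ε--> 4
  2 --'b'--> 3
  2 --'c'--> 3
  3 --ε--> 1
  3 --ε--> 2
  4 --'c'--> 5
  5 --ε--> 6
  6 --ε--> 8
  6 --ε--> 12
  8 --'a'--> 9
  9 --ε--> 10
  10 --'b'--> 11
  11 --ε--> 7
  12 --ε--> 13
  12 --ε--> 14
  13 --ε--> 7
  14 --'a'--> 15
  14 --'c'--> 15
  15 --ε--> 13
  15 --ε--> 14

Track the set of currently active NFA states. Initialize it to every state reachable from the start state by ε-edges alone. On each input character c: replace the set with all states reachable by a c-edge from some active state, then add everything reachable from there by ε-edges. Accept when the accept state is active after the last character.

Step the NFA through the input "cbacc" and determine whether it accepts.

S₀ = ε-closure({0}) = {0,1,2,4}
'c' @ 1: {1,2,3,4,5,6,7,8,12,13,14}  ✓accept
'b' @ 2: {1,2,3,4}
'a' @ 3: {}  — no active states
rest 'cc' ignored (set empty)
final: {}; accept 7 not in set

Answer: REJECT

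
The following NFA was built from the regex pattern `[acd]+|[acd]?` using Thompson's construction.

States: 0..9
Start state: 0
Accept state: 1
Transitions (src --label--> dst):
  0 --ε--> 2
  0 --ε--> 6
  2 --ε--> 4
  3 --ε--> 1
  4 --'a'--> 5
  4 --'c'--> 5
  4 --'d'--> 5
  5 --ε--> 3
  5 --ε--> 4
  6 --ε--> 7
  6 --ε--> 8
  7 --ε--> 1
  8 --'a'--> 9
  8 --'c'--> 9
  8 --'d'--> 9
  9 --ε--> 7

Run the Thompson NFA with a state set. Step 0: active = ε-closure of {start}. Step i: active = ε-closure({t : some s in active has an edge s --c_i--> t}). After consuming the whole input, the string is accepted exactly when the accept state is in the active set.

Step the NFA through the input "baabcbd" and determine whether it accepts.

initial (ε-close {0}): {0,1,2,4,6,7,8}
'b' @ 1: {}  — no active states
rest 'aabcbd' ignored (set empty)
final: {}; accept 1 not in set

Answer: REJECT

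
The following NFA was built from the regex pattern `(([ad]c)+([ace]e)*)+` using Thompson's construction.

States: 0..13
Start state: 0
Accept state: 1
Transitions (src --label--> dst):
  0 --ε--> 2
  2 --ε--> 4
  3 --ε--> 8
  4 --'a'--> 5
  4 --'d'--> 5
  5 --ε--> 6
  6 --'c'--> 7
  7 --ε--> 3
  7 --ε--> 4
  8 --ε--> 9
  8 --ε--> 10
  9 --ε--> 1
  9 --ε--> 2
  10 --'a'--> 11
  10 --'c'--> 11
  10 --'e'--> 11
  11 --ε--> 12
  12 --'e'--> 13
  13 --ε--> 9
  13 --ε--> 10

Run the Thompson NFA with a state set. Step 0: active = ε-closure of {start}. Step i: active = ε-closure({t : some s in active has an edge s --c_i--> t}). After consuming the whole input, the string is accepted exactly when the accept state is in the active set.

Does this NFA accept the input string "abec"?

S₀ = ε-closure({0}) = {0,2,4}
'a' @ 1: {5,6}
'b' @ 2: {}  — no active states
rest 'ec' ignored (set empty)
after full input: {}  (accept=1 not in)

Answer: REJECT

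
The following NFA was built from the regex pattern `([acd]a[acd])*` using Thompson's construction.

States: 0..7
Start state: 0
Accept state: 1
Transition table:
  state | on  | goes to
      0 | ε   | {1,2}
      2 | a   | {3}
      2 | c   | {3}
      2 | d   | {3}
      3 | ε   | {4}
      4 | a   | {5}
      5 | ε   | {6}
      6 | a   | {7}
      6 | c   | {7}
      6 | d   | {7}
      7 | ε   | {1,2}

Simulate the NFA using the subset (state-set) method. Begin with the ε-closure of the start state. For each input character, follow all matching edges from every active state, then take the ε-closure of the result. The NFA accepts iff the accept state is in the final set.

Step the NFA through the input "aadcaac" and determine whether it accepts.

Answer: REJECT

Derivation:
start: ε-closure({0}) = {0,1,2}
'a' @ 1: {3,4}
'a' @ 2: {5,6}
'd' @ 3: {1,2,7}  [accepting]
'c' @ 4: {3,4}
'a' @ 5: {5,6}
'a' @ 6: {1,2,7}  [accepting]
'c' @ 7: {3,4}
final: {3,4}; accept 1 not in set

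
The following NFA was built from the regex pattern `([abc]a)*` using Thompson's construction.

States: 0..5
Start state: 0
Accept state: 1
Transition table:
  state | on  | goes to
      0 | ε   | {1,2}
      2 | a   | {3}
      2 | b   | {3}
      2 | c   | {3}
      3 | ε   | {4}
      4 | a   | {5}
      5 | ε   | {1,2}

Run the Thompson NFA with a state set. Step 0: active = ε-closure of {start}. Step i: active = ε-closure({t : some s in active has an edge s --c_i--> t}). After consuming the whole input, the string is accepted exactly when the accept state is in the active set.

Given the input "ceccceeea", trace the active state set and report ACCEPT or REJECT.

Answer: REJECT

Steps:
S₀ = ε-closure({0}) = {0,1,2}
'c' @ 1: {3,4}
'e' @ 2: {}  — dead — no transitions
rest 'ccceeea' ignored (set empty)
final: {}; accept 1 not in set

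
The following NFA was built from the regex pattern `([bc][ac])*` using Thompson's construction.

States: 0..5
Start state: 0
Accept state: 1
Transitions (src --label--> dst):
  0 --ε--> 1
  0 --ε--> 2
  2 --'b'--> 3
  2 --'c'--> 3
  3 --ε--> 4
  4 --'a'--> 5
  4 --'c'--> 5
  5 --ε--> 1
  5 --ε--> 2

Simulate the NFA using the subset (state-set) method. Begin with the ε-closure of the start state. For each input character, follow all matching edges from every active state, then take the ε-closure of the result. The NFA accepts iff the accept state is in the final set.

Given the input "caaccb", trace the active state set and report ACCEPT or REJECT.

S₀ = ε-closure({0}) = {0,1,2}
'c' @ 1: {3,4}
'a' @ 2: {1,2,5}  (accept∈set)
'a' @ 3: {}  — state set empty
rest 'ccb' ignored (set empty)
final: {}; accept 1 not in set

Answer: REJECT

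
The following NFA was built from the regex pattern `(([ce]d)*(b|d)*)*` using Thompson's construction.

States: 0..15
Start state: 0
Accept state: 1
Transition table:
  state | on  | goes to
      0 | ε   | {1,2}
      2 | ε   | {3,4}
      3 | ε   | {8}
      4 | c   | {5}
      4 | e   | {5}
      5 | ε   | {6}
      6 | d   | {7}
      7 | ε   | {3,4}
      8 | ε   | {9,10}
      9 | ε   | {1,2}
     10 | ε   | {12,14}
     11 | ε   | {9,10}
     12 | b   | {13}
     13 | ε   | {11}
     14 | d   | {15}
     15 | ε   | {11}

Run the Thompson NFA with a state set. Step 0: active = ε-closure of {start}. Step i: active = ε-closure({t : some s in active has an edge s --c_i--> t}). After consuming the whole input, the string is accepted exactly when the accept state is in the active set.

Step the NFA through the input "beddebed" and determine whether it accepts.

Answer: REJECT

Steps:
initial (ε-close {0}): {0,1,2,3,4,8,9,10,12,14}
'b' @ 1: {1,2,3,4,8,9,10,11,12,13,14}  (accept∈set)
'e' @ 2: {5,6}
'd' @ 3: {1,2,3,4,7,8,9,10,12,14}  (accept∈set)
'd' @ 4: {1,2,3,4,8,9,10,11,12,14,15}  (accept∈set)
'e' @ 5: {5,6}
'b' @ 6: {}  — state set empty
rest 'ed' ignored (set empty)
final: {}; accept 1 not in set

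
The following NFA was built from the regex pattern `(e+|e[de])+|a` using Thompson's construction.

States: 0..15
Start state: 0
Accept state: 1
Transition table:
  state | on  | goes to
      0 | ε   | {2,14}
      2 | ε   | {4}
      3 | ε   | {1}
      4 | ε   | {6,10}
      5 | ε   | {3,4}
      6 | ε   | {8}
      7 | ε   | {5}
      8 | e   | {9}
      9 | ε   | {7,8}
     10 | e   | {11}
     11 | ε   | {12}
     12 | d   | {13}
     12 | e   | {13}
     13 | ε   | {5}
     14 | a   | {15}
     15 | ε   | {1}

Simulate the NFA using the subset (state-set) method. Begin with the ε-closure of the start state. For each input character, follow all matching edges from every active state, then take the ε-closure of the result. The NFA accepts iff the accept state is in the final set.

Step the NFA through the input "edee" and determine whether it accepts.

S₀ = ε-closure({0}) = {0,2,4,6,8,10,14}
'e' @ 1: {1,3,4,5,6,7,8,9,10,11,12}  (accept∈set)
'd' @ 2: {1,3,4,5,6,8,10,13}  (accept∈set)
'e' @ 3: {1,3,4,5,6,7,8,9,10,11,12}  (accept∈set)
'e' @ 4: {1,3,4,5,6,7,8,9,10,11,12,13}  (accept∈set)
final: {1,3,4,5,6,7,8,9,10,11,12,13}; accept 1 in set

Answer: ACCEPT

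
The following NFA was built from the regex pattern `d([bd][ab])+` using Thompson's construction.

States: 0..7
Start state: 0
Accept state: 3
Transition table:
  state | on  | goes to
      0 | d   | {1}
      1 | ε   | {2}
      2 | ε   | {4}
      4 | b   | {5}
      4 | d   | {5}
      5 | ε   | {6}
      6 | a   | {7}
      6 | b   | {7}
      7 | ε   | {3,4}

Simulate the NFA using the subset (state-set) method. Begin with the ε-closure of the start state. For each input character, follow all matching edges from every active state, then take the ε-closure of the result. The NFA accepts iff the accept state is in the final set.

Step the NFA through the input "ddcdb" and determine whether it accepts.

initial (ε-close {0}): {0}
'd' @ 1: {1,2,4}
'd' @ 2: {5,6}
'c' @ 3: {}  — no active states
rest 'db' ignored (set empty)
end set {} — state 3 not in

Answer: REJECT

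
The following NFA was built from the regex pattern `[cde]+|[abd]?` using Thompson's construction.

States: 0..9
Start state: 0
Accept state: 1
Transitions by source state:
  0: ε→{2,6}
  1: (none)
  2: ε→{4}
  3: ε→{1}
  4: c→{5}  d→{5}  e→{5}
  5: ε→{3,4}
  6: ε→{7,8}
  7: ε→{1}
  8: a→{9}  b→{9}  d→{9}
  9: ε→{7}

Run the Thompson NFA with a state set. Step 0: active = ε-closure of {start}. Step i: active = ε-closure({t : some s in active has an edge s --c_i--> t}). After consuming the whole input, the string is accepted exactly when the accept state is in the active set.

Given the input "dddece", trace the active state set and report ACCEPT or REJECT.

S₀ = ε-closure({0}) = {0,1,2,4,6,7,8}
'd' @ 1: {1,3,4,5,7,9}  ✓accept
'd' @ 2: {1,3,4,5}  ✓accept
'd' @ 3: {1,3,4,5}  ✓accept
'e' @ 4: {1,3,4,5}  ✓accept
'c' @ 5: {1,3,4,5}  ✓accept
'e' @ 6: {1,3,4,5}  ✓accept
end set {1,3,4,5} — state 1 in

Answer: ACCEPT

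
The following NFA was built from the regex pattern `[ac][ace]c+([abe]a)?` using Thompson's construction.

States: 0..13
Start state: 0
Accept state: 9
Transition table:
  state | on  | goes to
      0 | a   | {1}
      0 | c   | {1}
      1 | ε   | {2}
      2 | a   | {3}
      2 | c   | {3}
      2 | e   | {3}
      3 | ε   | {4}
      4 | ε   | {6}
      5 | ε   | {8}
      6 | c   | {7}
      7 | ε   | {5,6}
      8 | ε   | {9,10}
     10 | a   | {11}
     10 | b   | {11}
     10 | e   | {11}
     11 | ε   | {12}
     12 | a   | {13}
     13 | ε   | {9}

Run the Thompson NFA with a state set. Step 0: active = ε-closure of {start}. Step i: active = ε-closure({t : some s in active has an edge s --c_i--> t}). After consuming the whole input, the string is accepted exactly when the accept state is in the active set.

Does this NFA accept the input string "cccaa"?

Answer: ACCEPT

Derivation:
S₀ = ε-closure({0}) = {0}
'c' @ 1: {1,2}
'c' @ 2: {3,4,6}
'c' @ 3: {5,6,7,8,9,10}  (accept∈set)
'a' @ 4: {11,12}
'a' @ 5: {9,13}  (accept∈set)
after full input: {9,13}  (accept=9 in)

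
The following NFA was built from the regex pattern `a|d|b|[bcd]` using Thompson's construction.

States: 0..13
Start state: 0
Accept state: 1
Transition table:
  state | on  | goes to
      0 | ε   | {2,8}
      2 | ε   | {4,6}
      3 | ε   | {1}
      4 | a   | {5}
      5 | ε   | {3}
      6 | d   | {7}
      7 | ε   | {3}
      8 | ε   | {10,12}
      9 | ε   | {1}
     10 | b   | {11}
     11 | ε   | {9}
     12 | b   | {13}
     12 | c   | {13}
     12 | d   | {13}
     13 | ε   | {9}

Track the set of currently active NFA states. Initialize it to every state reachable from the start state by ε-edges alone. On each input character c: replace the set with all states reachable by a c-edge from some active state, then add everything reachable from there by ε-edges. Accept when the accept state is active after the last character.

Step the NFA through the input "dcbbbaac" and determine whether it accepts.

S₀ = ε-closure({0}) = {0,2,4,6,8,10,12}
'd' @ 1: {1,3,7,9,13}  (accept∈set)
'c' @ 2: {}  — dead — no transitions
rest 'bbbaac' ignored (set empty)
end set {} — state 1 not in

Answer: REJECT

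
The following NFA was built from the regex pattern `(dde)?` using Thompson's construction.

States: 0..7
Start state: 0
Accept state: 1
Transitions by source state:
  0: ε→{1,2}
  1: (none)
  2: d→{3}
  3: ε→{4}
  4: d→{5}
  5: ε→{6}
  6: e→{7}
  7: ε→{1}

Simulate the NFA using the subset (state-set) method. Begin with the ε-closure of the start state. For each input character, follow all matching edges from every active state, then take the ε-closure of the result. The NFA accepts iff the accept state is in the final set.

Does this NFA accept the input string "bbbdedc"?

Answer: REJECT

Steps:
start: ε-closure({0}) = {0,1,2}
'b' @ 1: {}  — state set empty
rest 'bbdedc' ignored (set empty)
final: {}; accept 1 not in set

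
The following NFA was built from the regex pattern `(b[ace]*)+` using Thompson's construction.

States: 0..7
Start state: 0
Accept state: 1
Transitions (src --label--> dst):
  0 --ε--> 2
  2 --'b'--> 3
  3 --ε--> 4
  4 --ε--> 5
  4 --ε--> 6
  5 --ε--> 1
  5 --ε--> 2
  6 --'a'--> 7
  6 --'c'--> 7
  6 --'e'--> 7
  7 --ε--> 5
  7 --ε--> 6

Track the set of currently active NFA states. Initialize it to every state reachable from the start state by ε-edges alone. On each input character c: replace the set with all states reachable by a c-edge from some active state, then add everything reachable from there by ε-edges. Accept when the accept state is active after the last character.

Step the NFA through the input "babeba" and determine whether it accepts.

initial (ε-close {0}): {0,2}
'b' @ 1: {1,2,3,4,5,6}  [accepting]
'a' @ 2: {1,2,5,6,7}  [accepting]
'b' @ 3: {1,2,3,4,5,6}  [accepting]
'e' @ 4: {1,2,5,6,7}  [accepting]
'b' @ 5: {1,2,3,4,5,6}  [accepting]
'a' @ 6: {1,2,5,6,7}  [accepting]
after full input: {1,2,5,6,7}  (accept=1 in)

Answer: ACCEPT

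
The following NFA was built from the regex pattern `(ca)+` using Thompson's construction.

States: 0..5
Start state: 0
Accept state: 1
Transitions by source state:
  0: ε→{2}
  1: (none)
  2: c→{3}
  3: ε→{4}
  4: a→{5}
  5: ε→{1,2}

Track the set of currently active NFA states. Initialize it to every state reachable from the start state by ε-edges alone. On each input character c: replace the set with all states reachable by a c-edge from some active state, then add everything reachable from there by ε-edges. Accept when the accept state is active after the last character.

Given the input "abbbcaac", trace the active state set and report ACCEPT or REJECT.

Answer: REJECT

Derivation:
start: ε-closure({0}) = {0,2}
'a' @ 1: {}  — state set empty
rest 'bbbcaac' ignored (set empty)
end set {} — state 1 not in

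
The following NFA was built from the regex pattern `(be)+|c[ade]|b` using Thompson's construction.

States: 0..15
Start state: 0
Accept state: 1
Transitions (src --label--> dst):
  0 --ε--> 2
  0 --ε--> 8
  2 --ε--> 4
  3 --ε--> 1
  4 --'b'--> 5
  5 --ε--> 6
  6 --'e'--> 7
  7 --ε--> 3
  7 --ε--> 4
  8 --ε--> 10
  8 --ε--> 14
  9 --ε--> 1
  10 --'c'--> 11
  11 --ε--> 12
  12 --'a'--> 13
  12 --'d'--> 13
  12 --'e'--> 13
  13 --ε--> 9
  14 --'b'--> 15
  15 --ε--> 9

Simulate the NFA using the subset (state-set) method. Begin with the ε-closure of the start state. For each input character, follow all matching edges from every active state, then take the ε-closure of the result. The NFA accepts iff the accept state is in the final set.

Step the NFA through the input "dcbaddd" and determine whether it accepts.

Answer: REJECT

Steps:
S₀ = ε-closure({0}) = {0,2,4,8,10,14}
'd' @ 1: {}  — no active states
rest 'cbaddd' ignored (set empty)
final: {}; accept 1 not in set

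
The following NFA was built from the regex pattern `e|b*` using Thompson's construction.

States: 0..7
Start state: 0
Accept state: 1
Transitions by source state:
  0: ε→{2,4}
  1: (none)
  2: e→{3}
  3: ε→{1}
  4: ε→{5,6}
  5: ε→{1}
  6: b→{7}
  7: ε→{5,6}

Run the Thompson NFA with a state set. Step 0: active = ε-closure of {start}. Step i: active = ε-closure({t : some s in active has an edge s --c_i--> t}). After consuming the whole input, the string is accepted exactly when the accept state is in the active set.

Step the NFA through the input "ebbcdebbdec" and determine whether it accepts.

S₀ = ε-closure({0}) = {0,1,2,4,5,6}
'e' @ 1: {1,3}  [accepting]
'b' @ 2: {}  — state set empty
rest 'bcdebbdec' ignored (set empty)
after full input: {}  (accept=1 not in)

Answer: REJECT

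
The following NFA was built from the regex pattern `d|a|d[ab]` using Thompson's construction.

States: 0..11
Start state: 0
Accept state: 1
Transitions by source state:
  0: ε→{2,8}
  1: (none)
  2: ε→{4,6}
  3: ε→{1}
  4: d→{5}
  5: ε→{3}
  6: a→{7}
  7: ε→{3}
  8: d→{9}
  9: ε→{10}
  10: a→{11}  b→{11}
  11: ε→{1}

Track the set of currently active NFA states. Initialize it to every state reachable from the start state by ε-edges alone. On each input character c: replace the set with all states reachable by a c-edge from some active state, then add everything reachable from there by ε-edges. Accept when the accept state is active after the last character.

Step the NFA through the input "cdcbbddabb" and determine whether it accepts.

Answer: REJECT

Derivation:
initial (ε-close {0}): {0,2,4,6,8}
'c' @ 1: {}  — state set empty
rest 'dcbbddabb' ignored (set empty)
final: {}; accept 1 not in set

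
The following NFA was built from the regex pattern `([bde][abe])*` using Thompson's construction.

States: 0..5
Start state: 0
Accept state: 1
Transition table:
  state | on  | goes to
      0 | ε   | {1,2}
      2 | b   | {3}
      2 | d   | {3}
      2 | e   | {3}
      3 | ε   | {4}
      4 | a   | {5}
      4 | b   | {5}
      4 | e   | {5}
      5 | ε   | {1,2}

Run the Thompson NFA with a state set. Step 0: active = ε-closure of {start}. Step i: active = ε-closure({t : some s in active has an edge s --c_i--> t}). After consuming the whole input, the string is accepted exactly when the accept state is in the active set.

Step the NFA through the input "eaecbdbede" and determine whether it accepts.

initial (ε-close {0}): {0,1,2}
'e' @ 1: {3,4}
'a' @ 2: {1,2,5}  ✓accept
'e' @ 3: {3,4}
'c' @ 4: {}  — no active states
rest 'bdbede' ignored (set empty)
final: {}; accept 1 not in set

Answer: REJECT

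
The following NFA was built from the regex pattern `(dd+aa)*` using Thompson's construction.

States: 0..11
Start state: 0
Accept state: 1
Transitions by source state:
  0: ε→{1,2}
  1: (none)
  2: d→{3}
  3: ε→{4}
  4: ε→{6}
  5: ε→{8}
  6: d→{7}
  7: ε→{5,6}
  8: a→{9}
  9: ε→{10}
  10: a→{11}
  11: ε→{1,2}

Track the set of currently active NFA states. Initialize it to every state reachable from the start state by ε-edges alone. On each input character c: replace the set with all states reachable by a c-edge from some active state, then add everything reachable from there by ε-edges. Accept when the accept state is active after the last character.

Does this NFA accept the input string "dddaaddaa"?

S₀ = ε-closure({0}) = {0,1,2}
'd' @ 1: {3,4,6}
'd' @ 2: {5,6,7,8}
'd' @ 3: {5,6,7,8}
'a' @ 4: {9,10}
'a' @ 5: {1,2,11}  (accept∈set)
'd' @ 6: {3,4,6}
'd' @ 7: {5,6,7,8}
'a' @ 8: {9,10}
'a' @ 9: {1,2,11}  (accept∈set)
final: {1,2,11}; accept 1 in set

Answer: ACCEPT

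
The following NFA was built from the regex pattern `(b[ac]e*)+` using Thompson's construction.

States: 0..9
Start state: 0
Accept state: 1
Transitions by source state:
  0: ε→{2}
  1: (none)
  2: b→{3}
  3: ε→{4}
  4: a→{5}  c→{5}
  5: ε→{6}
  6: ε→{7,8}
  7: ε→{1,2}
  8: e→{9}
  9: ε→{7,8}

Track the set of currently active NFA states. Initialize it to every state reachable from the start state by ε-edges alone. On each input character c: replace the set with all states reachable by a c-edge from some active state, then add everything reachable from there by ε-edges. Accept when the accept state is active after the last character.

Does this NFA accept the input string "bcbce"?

Answer: ACCEPT

Derivation:
start: ε-closure({0}) = {0,2}
'b' @ 1: {3,4}
'c' @ 2: {1,2,5,6,7,8}  (accept∈set)
'b' @ 3: {3,4}
'c' @ 4: {1,2,5,6,7,8}  (accept∈set)
'e' @ 5: {1,2,7,8,9}  (accept∈set)
final: {1,2,7,8,9}; accept 1 in set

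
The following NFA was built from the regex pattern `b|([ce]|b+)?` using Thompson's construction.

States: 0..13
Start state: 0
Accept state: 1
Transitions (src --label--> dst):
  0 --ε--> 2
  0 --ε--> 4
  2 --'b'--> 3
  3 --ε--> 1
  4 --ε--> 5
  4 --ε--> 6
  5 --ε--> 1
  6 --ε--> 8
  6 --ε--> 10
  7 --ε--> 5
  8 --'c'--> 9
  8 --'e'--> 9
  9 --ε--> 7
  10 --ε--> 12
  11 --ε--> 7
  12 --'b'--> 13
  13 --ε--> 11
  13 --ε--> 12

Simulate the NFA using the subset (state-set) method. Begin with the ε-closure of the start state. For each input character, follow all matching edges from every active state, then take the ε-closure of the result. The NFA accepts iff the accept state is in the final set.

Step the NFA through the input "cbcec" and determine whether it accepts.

start: ε-closure({0}) = {0,1,2,4,5,6,8,10,12}
'c' @ 1: {1,5,7,9}  [accepting]
'b' @ 2: {}  — no active states
rest 'cec' ignored (set empty)
after full input: {}  (accept=1 not in)

Answer: REJECT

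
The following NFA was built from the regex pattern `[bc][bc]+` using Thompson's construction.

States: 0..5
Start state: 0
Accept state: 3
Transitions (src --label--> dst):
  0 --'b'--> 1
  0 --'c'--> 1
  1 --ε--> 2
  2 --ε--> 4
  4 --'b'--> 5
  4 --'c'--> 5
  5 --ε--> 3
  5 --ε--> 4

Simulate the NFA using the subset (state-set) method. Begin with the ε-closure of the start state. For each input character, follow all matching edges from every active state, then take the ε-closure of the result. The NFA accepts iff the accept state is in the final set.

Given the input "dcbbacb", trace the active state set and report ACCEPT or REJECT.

Answer: REJECT

Steps:
initial (ε-close {0}): {0}
'd' @ 1: {}  — state set empty
rest 'cbbacb' ignored (set empty)
final: {}; accept 3 not in set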